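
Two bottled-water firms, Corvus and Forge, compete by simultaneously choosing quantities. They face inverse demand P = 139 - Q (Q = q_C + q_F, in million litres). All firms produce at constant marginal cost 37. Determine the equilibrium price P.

71

A representative firm's profit is π_i = q_i(139 - Q) - 37q_i.
Setting ∂π_i/∂q_i = 0 with rivals' quantities fixed: 102 - 2q_i - q_j = 0.
By symmetry each firm produces the same amount; substituting q_j = q_i yields q_i = 102/3 = 34.
Total output Q = 68, so price P = 139 - 68 = 71.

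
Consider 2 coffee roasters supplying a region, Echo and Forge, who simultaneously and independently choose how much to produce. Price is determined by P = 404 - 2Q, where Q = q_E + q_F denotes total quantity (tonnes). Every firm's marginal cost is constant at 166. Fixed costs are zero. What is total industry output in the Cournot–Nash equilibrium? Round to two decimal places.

Each firm earns π_i = (404 - 2Q)q_i - 166q_i.
First-order condition (treating rivals' output as given): 238 - 4q_i - 2q_j = 0.
By symmetry each firm produces the same amount; substituting q_j = q_i yields q_i = 238/6 = 119/3.
Total output Q = 119/3 + 119/3 = 238/3.

79.33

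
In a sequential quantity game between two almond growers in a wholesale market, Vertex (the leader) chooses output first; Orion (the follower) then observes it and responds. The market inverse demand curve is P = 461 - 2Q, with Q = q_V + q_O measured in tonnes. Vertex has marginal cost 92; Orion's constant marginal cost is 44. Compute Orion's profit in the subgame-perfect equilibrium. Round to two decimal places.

The follower Orion best-responds to any q_V: π_O = (461 - 2Q)q_O - 44q_O.
Setting the follower's marginal profit to zero, 417 - 2q_V - 4q_O = 0, i.e. q_O = (417 - 2q_V)/4.
The leader anticipates this reaction. Substituting into P = 461 - 2Q gives P = 505/2 - q_V, so π_V = (505/2 - q_V)q_V - 92q_V.
Maximising: ∂π_V/∂q_V = 321/2 - 2q_V = 0, giving q_V = 321/4.
Then q_O = (417 - 2·(321/4))/4 = 513/8.
Price P = 461 - 2·(1155/8) = 689/4.
Orion's profit: (689/4 - 44)·(513/8) = 8224.0313.

8224.03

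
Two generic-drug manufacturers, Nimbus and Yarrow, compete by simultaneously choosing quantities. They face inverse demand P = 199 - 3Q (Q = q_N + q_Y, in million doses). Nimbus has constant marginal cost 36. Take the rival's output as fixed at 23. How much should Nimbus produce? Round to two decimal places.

With the rival's output fixed at 23, Nimbus's profit is π_N = (199 - 3·23 - 3q_N)q_N - (36q_N) = (130 - 3q_N)q_N - (36q_N).
∂π_N/∂q_N = 94 - 6q_N = 0, so q_N = 47/3.

15.67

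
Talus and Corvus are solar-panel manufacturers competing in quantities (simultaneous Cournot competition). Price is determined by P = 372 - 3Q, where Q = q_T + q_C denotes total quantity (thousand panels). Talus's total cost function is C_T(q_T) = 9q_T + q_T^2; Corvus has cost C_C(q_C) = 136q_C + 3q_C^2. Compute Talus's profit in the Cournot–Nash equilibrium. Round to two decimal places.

7032.85

Talus's profit: π_T = (372 - 3Q)q_T - (9q_T + q_T²). Setting ∂π_T/∂q_T = 0: 363 - 8q_T - 3(q_C) = 0.
Corvus's profit: π_C = (372 - 3Q)q_C - (136q_C + 3q_C²). Setting ∂π_C/∂q_C = 0: 236 - 12q_C - 3(q_T) = 0.
Rearranging gives the reaction functions q_T = (363 - 3q_C)/8 and q_C = (236 - 3q_T)/12.
Solving the pair: q_T = 1216/29, q_C = 799/87.
Price P = 372 - 3·51.1149 = 218.6552.
Talus's profit: 218.6552·(1216/29) - 9·(1216/29) - (1216/29)² = 7032.8466.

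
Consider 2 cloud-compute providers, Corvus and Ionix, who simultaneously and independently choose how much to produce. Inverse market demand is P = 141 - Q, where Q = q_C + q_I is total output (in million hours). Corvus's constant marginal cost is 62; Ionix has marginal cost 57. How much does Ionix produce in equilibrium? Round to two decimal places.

Corvus's profit: π_C = (141 - Q)q_C - (62q_C). Setting ∂π_C/∂q_C = 0: 79 - 2q_C - (q_I) = 0.
Ionix's profit: π_I = (141 - Q)q_I - (57q_I). Setting ∂π_I/∂q_I = 0: 84 - 2q_I - (q_C) = 0.
Best responses: q_C = (79 - q_I)/2, q_I = (84 - q_C)/2.
Substituting one into the other gives q_C = 74/3 and q_I = 89/3.

29.67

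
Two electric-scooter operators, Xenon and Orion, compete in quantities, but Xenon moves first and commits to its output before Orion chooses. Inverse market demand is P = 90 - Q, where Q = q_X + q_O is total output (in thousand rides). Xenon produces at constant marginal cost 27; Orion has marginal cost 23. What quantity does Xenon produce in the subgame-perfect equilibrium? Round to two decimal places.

The follower Orion best-responds to any q_X: π_O = (90 - Q)q_O - 23q_O.
Setting the follower's marginal profit to zero, 67 - q_X - 2q_O = 0, i.e. q_O = (67 - q_X)/2.
The leader anticipates this reaction. Substituting into P = 90 - Q gives P = 113/2 - (1/2)q_X, so π_X = (113/2 - (1/2)q_X)q_X - 27q_X.
Leader FOC: 59/2 - q_X = 0, so q_X = 59/2.
Then q_O = (67 - 59/2)/2 = 75/4.

29.50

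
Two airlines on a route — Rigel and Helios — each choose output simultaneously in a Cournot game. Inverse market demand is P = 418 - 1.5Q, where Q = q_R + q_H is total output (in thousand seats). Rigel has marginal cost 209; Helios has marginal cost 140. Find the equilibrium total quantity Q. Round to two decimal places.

108.22

Rigel's profit: π_R = (418 - 1.5Q)q_R - (209q_R). Setting ∂π_R/∂q_R = 0: 209 - 3q_R - (3/2)(q_H) = 0.
Helios's profit: π_H = (418 - 1.5Q)q_H - (140q_H). Setting ∂π_H/∂q_H = 0: 278 - 3q_H - (3/2)(q_R) = 0.
Rearranging gives the reaction functions q_R = (209 - (3/2)q_H)/3 and q_H = (278 - (3/2)q_R)/3.
Substituting one into the other gives q_R = 280/9 and q_H = 694/9.
Total output Q = 280/9 + 694/9 = 974/9.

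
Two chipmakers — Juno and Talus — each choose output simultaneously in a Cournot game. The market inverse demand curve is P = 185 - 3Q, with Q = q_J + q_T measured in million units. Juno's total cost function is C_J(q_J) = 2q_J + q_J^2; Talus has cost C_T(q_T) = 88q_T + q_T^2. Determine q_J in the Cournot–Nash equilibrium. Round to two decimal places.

Juno's profit: π_J = (185 - 3Q)q_J - (2q_J + q_J²). Setting ∂π_J/∂q_J = 0: 183 - 8q_J - 3(q_T) = 0.
Talus's profit: π_T = (185 - 3Q)q_T - (88q_T + q_T²). Setting ∂π_T/∂q_T = 0: 97 - 8q_T - 3(q_J) = 0.
So q_J = (183 - 3q_T)/8 and q_T = (97 - 3q_J)/8.
Solving the pair: q_J = 1173/55, q_T = 227/55.

21.33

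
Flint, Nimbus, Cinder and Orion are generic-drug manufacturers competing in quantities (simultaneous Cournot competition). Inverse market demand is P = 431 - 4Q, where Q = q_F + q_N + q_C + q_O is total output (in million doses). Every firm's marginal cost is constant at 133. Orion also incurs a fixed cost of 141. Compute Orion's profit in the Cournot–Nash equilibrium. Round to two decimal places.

A representative firm's profit is π_i = q_i(431 - 4Q) - 133q_i.
Setting ∂π_i/∂q_i = 0 with rivals' quantities fixed: 298 - 8q_i - 4·Σ_{j≠i} q_j = 0.
By symmetry each firm produces the same amount; substituting Σ_{j≠i} q_j = 3q_i yields q_i = 298/20 = 149/10.
Price P = 431 - 4·(298/5) = 963/5.
Orion's profit: (963/5 - 133)·(149/10) - 141 = 747.0400.

747.04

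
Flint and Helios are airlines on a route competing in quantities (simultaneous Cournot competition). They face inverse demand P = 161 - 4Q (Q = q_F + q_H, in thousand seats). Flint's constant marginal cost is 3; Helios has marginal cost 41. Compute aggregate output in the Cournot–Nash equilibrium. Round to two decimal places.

Flint's profit: π_F = (161 - 4Q)q_F - (3q_F). Setting ∂π_F/∂q_F = 0: 158 - 8q_F - 4(q_H) = 0.
Helios's first-order condition: 120 - 8q_H - 4(q_F) = 0.
Rearranging gives the reaction functions q_F = (158 - 4q_H)/8 and q_H = (120 - 4q_F)/8.
Substituting one into the other gives q_F = 49/3 and q_H = 41/6.
Total output Q = 49/3 + 41/6 = 139/6.

23.17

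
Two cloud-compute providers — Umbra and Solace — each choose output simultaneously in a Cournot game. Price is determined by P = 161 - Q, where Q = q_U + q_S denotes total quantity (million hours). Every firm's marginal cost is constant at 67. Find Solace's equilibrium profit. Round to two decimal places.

A representative firm's profit is π_i = q_i(161 - Q) - 67q_i.
First-order condition (treating rivals' output as given): 94 - 2q_i - q_j = 0.
With identical firms every q_j equals q_i, so q_j = q_i and 94 = 3q_i, giving q_i = 94/3.
Price P = 161 - 188/3 = 295/3.
Solace's profit: (295/3 - 67)·(94/3) = 981.7778.

981.78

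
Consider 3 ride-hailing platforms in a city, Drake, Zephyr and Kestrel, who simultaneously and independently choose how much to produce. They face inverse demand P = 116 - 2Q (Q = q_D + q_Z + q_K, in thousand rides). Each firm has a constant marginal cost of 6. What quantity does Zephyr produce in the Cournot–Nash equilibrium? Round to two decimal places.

13.75

Each firm earns π_i = (116 - 2Q)q_i - 6q_i.
First-order condition (treating rivals' output as given): 110 - 4q_i - 2·Σ_{j≠i} q_j = 0.
With identical firms every q_j equals q_i, so Σ_{j≠i} q_j = 2q_i and 110 = 8q_i, giving q_i = 55/4.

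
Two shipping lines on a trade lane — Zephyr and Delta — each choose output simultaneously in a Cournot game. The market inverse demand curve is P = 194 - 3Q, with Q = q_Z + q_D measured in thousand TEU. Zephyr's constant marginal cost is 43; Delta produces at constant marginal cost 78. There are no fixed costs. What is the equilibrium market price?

105

Zephyr's profit: π_Z = (194 - 3Q)q_Z - (43q_Z). Setting ∂π_Z/∂q_Z = 0: 151 - 6q_Z - 3(q_D) = 0.
Delta's profit: π_D = (194 - 3Q)q_D - (78q_D). Setting ∂π_D/∂q_D = 0: 116 - 6q_D - 3(q_Z) = 0.
Best responses: q_Z = (151 - 3q_D)/6, q_D = (116 - 3q_Z)/6.
Solving the pair: q_Z = 62/3, q_D = 9.
Total output Q = 89/3, so price P = 194 - 3·(89/3) = 105.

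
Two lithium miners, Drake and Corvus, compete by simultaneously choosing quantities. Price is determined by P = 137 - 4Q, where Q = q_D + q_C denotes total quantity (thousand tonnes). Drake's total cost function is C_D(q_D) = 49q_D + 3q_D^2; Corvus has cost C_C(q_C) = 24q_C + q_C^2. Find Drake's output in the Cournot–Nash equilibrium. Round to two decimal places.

3.45

Drake's profit: π_D = (137 - 4Q)q_D - (49q_D + 3q_D²). Setting ∂π_D/∂q_D = 0: 88 - 14q_D - 4(q_C) = 0.
Corvus's profit: π_C = (137 - 4Q)q_C - (24q_C + q_C²). Setting ∂π_C/∂q_C = 0: 113 - 10q_C - 4(q_D) = 0.
So q_D = (88 - 4q_C)/14 and q_C = (113 - 4q_D)/10.
Solving the pair: q_D = 107/31, q_C = 615/62.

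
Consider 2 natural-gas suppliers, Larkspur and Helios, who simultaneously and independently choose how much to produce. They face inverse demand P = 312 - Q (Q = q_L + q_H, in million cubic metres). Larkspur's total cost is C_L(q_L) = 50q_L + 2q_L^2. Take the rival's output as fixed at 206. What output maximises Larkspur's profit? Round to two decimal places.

With the rival's output fixed at 206, Larkspur's profit is π_L = (312 - 206 - q_L)q_L - (50q_L + 2q_L²) = (106 - q_L)q_L - (50q_L + 2q_L²).
∂π_L/∂q_L = 56 - 6q_L = 0, so q_L = 28/3.

9.33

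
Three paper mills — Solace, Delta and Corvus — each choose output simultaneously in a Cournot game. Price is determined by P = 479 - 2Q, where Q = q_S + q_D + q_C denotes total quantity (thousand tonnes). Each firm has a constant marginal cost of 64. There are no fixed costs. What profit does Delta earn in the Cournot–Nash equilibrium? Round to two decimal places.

5382.03

A representative firm's profit is π_i = q_i(479 - 2Q) - 64q_i.
First-order condition (treating rivals' output as given): 415 - 4q_i - 2·Σ_{j≠i} q_j = 0.
By symmetry each firm produces the same amount; substituting Σ_{j≠i} q_j = 2q_i yields q_i = 415/8.
Price P = 479 - 2·(1245/8) = 671/4.
Delta's profit: (671/4 - 64)·(415/8) = 5382.0313.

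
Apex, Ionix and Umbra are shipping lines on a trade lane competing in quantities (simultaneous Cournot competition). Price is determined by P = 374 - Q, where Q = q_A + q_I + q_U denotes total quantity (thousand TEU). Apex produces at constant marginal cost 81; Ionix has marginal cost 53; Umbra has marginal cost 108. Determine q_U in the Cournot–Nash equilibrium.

46

Apex's profit: π_A = (374 - Q)q_A - (81q_A). Setting ∂π_A/∂q_A = 0: 293 - 2q_A - (q_I + q_U) = 0.
Ionix's first-order condition: 321 - 2q_I - (q_A + q_U) = 0.
Umbra's first-order condition: 266 - 2q_U - (q_A + q_I) = 0.
Summing all 3 equations gives 880 − 4Q = 0, hence Q = 220.
Back-substituting: q_A = (293 − 220) = 73, q_I = (321 − 220) = 101, q_U = (266 − 220) = 46.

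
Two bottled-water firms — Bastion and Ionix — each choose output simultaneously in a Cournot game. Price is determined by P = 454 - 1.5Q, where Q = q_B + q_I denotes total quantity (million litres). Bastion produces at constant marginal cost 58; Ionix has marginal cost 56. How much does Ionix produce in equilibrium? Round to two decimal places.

Bastion's profit: π_B = (454 - 1.5Q)q_B - (58q_B). Setting ∂π_B/∂q_B = 0: 396 - 3q_B - (3/2)(q_I) = 0.
Ionix's profit: π_I = (454 - 1.5Q)q_I - (56q_I). Setting ∂π_I/∂q_I = 0: 398 - 3q_I - (3/2)(q_B) = 0.
So q_B = (396 - (3/2)q_I)/3 and q_I = (398 - (3/2)q_B)/3.
Solving the pair: q_B = 788/9, q_I = 800/9.

88.89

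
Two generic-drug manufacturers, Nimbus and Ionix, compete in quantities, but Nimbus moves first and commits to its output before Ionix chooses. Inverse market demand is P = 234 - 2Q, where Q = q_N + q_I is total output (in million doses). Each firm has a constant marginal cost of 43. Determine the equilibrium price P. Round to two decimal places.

Solve by backward induction. Given q_N, the follower Ionix maximises π_I = (234 - 2q_N - 2q_I)q_I - 43q_I.
∂π_I/∂q_I = 191 - 2q_N - 4q_I = 0 gives the reaction function q_I = (191 - 2q_N)/4.
The leader anticipates this reaction. Substituting into P = 234 - 2Q gives P = 277/2 - q_N, so π_N = (277/2 - q_N)q_N - 43q_N.
The leader's first-order condition 191/2 - 2q_N = 0 yields q_N = 191/4.
Then q_I = (191 - 2·(191/4))/4 = 191/8.
Total output Q = 573/8, so price P = 234 - 2·(573/8) = 363/4.

90.75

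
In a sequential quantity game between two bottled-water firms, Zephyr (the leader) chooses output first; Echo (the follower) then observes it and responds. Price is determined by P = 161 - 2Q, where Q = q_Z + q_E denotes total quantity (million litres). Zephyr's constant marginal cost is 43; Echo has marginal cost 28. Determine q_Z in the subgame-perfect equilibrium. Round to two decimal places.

25.75

The follower Echo best-responds to any q_Z: π_E = (161 - 2Q)q_E - 28q_E.
∂π_E/∂q_E = 133 - 2q_Z - 4q_E = 0 gives the reaction function q_E = (133 - 2q_Z)/4.
The leader anticipates this reaction. Substituting into P = 161 - 2Q gives P = 189/2 - q_Z, so π_Z = (189/2 - q_Z)q_Z - 43q_Z.
Maximising: ∂π_Z/∂q_Z = 103/2 - 2q_Z = 0, giving q_Z = 103/4.
Then q_E = (133 - 2·(103/4))/4 = 163/8.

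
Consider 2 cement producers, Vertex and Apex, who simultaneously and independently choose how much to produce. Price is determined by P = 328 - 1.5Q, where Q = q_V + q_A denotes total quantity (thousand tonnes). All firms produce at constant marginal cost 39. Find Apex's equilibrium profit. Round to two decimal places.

Each firm earns π_i = (328 - 1.5Q)q_i - 39q_i.
First-order condition (treating rivals' output as given): 289 - 3q_i - (3/2)q_j = 0.
With identical firms every q_j equals q_i, so q_j = q_i and 289 = (9/2)q_i, giving q_i = 578/9.
Price P = 328 - (3/2)·(1156/9) = 406/3.
Apex's profit: (406/3 - 39)·(578/9) = 6186.7407.

6186.74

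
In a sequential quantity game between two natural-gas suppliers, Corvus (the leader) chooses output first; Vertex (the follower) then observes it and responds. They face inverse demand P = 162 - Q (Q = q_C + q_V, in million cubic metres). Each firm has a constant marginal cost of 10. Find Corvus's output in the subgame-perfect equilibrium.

76

The follower Vertex best-responds to any q_C: π_V = (162 - Q)q_V - 10q_V.
Follower FOC: 152 - q_C - 2q_V = 0, so q_V(q_C) = (152 - q_C)/2.
Corvus substitutes q_V(q_C) into its own profit: π_C = q_C(162 - q_C - (152 - q_C)/2) - 10q_C = (86 - (1/2)q_C)q_C - 10q_C.
The leader's first-order condition 76 - q_C = 0 yields q_C = 76.
Then q_V = (152 - 76)/2 = 38.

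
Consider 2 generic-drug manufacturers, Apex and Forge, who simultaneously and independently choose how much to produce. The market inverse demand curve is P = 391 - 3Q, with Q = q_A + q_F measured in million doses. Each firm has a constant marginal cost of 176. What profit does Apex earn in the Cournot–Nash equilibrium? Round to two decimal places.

Each firm earns π_i = (391 - 3Q)q_i - 176q_i.
Setting ∂π_i/∂q_i = 0 with rivals' quantities fixed: 215 - 6q_i - 3q_j = 0.
By symmetry each firm produces the same amount; substituting q_j = q_i yields q_i = 215/9.
Price P = 391 - 3·(430/9) = 743/3.
Apex's profit: (743/3 - 176)·(215/9) = 1712.0370.

1712.04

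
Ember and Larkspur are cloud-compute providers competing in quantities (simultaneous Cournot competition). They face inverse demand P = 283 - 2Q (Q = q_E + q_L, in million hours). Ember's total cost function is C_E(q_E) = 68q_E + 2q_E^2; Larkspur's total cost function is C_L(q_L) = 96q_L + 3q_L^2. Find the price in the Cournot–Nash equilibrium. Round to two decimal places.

Ember's profit: π_E = (283 - 2Q)q_E - (68q_E + 2q_E²). Setting ∂π_E/∂q_E = 0: 215 - 8q_E - 2(q_L) = 0.
Larkspur's profit: π_L = (283 - 2Q)q_L - (96q_L + 3q_L²). Setting ∂π_L/∂q_L = 0: 187 - 10q_L - 2(q_E) = 0.
So q_E = (215 - 2q_L)/8 and q_L = (187 - 2q_E)/10.
Substituting one into the other gives q_E = 444/19 and q_L = 533/38.
Total output Q = 1421/38, so price P = 283 - 2·(1421/38) = 208.2105.

208.21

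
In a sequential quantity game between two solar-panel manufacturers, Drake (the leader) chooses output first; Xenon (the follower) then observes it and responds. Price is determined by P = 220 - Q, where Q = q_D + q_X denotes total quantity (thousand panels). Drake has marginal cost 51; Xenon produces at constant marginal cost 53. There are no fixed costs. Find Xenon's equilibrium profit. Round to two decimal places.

1660.56

Solve by backward induction. Given q_D, the follower Xenon maximises π_X = (220 - q_D - q_X)q_X - 53q_X.
∂π_X/∂q_X = 167 - q_D - 2q_X = 0 gives the reaction function q_X = (167 - q_D)/2.
The leader anticipates this reaction. Substituting into P = 220 - Q gives P = 273/2 - (1/2)q_D, so π_D = (273/2 - (1/2)q_D)q_D - 51q_D.
Leader FOC: 171/2 - q_D = 0, so q_D = 171/2.
Then q_X = (167 - 171/2)/2 = 163/4.
Price P = 220 - 505/4 = 375/4.
Xenon's profit: (375/4 - 53)·(163/4) = 1660.5625.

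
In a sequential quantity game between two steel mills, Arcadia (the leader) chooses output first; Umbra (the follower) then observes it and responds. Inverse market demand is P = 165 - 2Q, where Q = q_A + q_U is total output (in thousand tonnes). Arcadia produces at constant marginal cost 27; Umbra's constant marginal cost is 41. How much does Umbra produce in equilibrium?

The follower Umbra best-responds to any q_A: π_U = (165 - 2Q)q_U - 41q_U.
∂π_U/∂q_U = 124 - 2q_A - 4q_U = 0 gives the reaction function q_U = (124 - 2q_A)/4.
The leader anticipates this reaction. Substituting into P = 165 - 2Q gives P = 103 - q_A, so π_A = (103 - q_A)q_A - 27q_A.
Leader FOC: 76 - 2q_A = 0, so q_A = 38.
Then q_U = (124 - 2·38)/4 = 12.

12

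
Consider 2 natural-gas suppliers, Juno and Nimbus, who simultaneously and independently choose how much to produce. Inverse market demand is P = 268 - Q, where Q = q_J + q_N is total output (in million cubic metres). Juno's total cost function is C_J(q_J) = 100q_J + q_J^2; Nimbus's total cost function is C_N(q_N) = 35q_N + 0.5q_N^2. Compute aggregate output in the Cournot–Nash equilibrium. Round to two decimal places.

94.09

Juno's profit: π_J = (268 - Q)q_J - (100q_J + q_J²). Setting ∂π_J/∂q_J = 0: 168 - 4q_J - (q_N) = 0.
Nimbus's profit: π_N = (268 - Q)q_N - (35q_N + (1/2)q_N²). Setting ∂π_N/∂q_N = 0: 233 - 3q_N - (q_J) = 0.
Rearranging gives the reaction functions q_J = (168 - q_N)/4 and q_N = (233 - q_J)/3.
Substituting one into the other gives q_J = 271/11 and q_N = 764/11.
Total output Q = 271/11 + 764/11 = 1035/11.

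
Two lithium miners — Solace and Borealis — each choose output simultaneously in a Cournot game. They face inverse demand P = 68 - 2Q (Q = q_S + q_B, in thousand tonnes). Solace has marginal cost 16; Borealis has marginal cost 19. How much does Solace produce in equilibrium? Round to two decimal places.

9.17

Solace's profit: π_S = (68 - 2Q)q_S - (16q_S). Setting ∂π_S/∂q_S = 0: 52 - 4q_S - 2(q_B) = 0.
Borealis's profit: π_B = (68 - 2Q)q_B - (19q_B). Setting ∂π_B/∂q_B = 0: 49 - 4q_B - 2(q_S) = 0.
So q_S = (52 - 2q_B)/4 and q_B = (49 - 2q_S)/4.
Substituting one into the other gives q_S = 55/6 and q_B = 23/3.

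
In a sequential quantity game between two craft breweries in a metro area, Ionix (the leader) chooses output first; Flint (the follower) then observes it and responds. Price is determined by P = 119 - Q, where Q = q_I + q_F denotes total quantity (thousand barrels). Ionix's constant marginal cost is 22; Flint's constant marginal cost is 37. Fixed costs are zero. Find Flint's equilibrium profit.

169

Solve by backward induction. Given q_I, the follower Flint maximises π_F = (119 - q_I - q_F)q_F - 37q_F.
Follower FOC: 82 - q_I - 2q_F = 0, so q_F(q_I) = (82 - q_I)/2.
Ionix substitutes q_F(q_I) into its own profit: π_I = q_I(119 - q_I - (82 - q_I)/2) - 22q_I = (78 - (1/2)q_I)q_I - 22q_I.
The leader's first-order condition 56 - q_I = 0 yields q_I = 56.
Then q_F = (82 - 56)/2 = 13.
Price P = 119 - 69 = 50.
Flint's profit: (50 - 37)·13 = 169.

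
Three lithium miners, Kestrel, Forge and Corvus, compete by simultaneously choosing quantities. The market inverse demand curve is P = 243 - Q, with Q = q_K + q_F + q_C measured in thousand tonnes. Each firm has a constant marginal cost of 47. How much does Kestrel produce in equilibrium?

Each firm earns π_i = (243 - Q)q_i - 47q_i.
First-order condition (treating rivals' output as given): 196 - 2q_i - Σ_{j≠i} q_j = 0.
By symmetry each firm produces the same amount; substituting Σ_{j≠i} q_j = 2q_i yields q_i = 196/4 = 49.

49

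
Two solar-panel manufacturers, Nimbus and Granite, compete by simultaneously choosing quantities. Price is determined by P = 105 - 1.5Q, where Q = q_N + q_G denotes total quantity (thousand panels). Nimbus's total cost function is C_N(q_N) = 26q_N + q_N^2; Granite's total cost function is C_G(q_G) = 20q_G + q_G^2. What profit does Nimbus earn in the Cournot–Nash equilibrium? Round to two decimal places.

345.64

Nimbus's profit: π_N = (105 - 1.5Q)q_N - (26q_N + q_N²). Setting ∂π_N/∂q_N = 0: 79 - 5q_N - (3/2)(q_G) = 0.
Granite's profit: π_G = (105 - 1.5Q)q_G - (20q_G + q_G²). Setting ∂π_G/∂q_G = 0: 85 - 5q_G - (3/2)(q_N) = 0.
So q_N = (79 - (3/2)q_G)/5 and q_G = (85 - (3/2)q_N)/5.
Solving the pair: q_N = 1070/91, q_G = 1226/91.
Price P = 105 - (3/2)·(328/13) = 873/13.
Nimbus's profit: (873/13)·(1070/91) - 26·(1070/91) - (1070/91)² = 345.6406.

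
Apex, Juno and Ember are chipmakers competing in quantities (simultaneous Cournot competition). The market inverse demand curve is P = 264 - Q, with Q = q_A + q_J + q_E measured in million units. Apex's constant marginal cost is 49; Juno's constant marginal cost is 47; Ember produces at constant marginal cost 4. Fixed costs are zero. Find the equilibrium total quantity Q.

Apex's profit: π_A = (264 - Q)q_A - (49q_A). Setting ∂π_A/∂q_A = 0: 215 - 2q_A - (q_J + q_E) = 0.
Juno's profit: π_J = (264 - Q)q_J - (47q_J). Setting ∂π_J/∂q_J = 0: 217 - 2q_J - (q_A + q_E) = 0.
Ember's first-order condition: 260 - 2q_E - (q_A + q_J) = 0.
Summing all 3 equations gives 692 − 4Q = 0, hence Q = 173.
Back-substituting: q_A = (215 − 173) = 42, q_J = (217 − 173) = 44, q_E = (260 − 173) = 87.
Total output Q = 42 + 44 + 87 = 173.

173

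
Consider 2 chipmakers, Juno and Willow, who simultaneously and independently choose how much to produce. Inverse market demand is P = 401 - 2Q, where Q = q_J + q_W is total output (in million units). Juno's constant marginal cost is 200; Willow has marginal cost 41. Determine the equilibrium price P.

214

Juno's profit: π_J = (401 - 2Q)q_J - (200q_J). Setting ∂π_J/∂q_J = 0: 201 - 4q_J - 2(q_W) = 0.
Willow's profit: π_W = (401 - 2Q)q_W - (41q_W). Setting ∂π_W/∂q_W = 0: 360 - 4q_W - 2(q_J) = 0.
Best responses: q_J = (201 - 2q_W)/4, q_W = (360 - 2q_J)/4.
Substituting one into the other gives q_J = 7 and q_W = 173/2.
Total output Q = 187/2, so price P = 401 - 2·(187/2) = 214.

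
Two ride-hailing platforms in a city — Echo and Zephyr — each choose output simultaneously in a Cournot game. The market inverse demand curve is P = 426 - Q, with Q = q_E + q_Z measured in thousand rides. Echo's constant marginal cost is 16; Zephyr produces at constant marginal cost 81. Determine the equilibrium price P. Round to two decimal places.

174.33

Echo's profit: π_E = (426 - Q)q_E - (16q_E). Setting ∂π_E/∂q_E = 0: 410 - 2q_E - (q_Z) = 0.
Zephyr's first-order condition: 345 - 2q_Z - (q_E) = 0.
Best responses: q_E = (410 - q_Z)/2, q_Z = (345 - q_E)/2.
Solving the pair: q_E = 475/3, q_Z = 280/3.
Total output Q = 755/3, so price P = 426 - 755/3 = 523/3.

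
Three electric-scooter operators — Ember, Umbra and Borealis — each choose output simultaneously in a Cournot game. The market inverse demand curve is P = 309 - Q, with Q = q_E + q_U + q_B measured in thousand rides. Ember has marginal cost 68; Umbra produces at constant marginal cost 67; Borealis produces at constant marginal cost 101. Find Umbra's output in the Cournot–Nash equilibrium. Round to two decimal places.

69.25

Ember's profit: π_E = (309 - Q)q_E - (68q_E). Setting ∂π_E/∂q_E = 0: 241 - 2q_E - (q_U + q_B) = 0.
Umbra's profit: π_U = (309 - Q)q_U - (67q_U). Setting ∂π_U/∂q_U = 0: 242 - 2q_U - (q_E + q_B) = 0.
Borealis's profit: π_B = (309 - Q)q_B - (101q_B). Setting ∂π_B/∂q_B = 0: 208 - 2q_B - (q_E + q_U) = 0.
Adding the 3 first-order conditions: 691 − 4Q = 0, so Q = 691/4.
Back-substituting: q_E = (241 − 691/4) = 273/4, q_U = (242 − 691/4) = 277/4, q_B = (208 − 691/4) = 141/4.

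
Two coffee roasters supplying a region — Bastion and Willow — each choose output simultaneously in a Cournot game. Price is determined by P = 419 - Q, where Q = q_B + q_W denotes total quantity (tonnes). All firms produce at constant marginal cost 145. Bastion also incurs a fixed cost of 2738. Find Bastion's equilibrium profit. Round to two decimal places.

Each firm earns π_i = (419 - Q)q_i - 145q_i.
First-order condition (treating rivals' output as given): 274 - 2q_i - q_j = 0.
With identical firms every q_j equals q_i, so q_j = q_i and 274 = 3q_i, giving q_i = 274/3.
Price P = 419 - 548/3 = 709/3.
Bastion's profit: (709/3 - 145)·(274/3) - 2738 = 5603.7778.

5603.78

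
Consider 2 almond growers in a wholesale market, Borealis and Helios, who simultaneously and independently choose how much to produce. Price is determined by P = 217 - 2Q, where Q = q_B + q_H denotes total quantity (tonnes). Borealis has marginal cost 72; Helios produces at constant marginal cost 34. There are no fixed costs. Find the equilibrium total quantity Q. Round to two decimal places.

54.67

Borealis's profit: π_B = (217 - 2Q)q_B - (72q_B). Setting ∂π_B/∂q_B = 0: 145 - 4q_B - 2(q_H) = 0.
Helios's profit: π_H = (217 - 2Q)q_H - (34q_H). Setting ∂π_H/∂q_H = 0: 183 - 4q_H - 2(q_B) = 0.
So q_B = (145 - 2q_H)/4 and q_H = (183 - 2q_B)/4.
Solving the pair: q_B = 107/6, q_H = 221/6.
Total output Q = 107/6 + 221/6 = 164/3.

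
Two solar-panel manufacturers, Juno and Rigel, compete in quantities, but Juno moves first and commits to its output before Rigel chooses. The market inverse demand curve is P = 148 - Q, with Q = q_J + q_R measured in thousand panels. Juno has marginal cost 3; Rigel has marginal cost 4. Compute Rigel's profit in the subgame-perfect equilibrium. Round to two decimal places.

The follower Rigel best-responds to any q_J: π_R = (148 - Q)q_R - 4q_R.
Setting the follower's marginal profit to zero, 144 - q_J - 2q_R = 0, i.e. q_R = (144 - q_J)/2.
Juno substitutes q_R(q_J) into its own profit: π_J = q_J(148 - q_J - (144 - q_J)/2) - 3q_J = (76 - (1/2)q_J)q_J - 3q_J.
The leader's first-order condition 73 - q_J = 0 yields q_J = 73.
Then q_R = (144 - 73)/2 = 71/2.
Price P = 148 - 217/2 = 79/2.
Rigel's profit: (79/2 - 4)·(71/2) = 1260.2500.

1260.25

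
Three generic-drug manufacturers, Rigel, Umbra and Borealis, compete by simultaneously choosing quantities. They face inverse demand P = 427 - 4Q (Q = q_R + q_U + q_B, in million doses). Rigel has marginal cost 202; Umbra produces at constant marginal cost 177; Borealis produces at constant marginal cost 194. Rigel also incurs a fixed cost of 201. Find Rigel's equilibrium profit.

375

Rigel's profit: π_R = (427 - 4Q)q_R - (202q_R). Setting ∂π_R/∂q_R = 0: 225 - 8q_R - 4(q_U + q_B) = 0.
Umbra's profit: π_U = (427 - 4Q)q_U - (177q_U). Setting ∂π_U/∂q_U = 0: 250 - 8q_U - 4(q_R + q_B) = 0.
Borealis's first-order condition: 233 - 8q_B - 4(q_R + q_U) = 0.
Summing all 3 equations gives 708 − 16Q = 0, hence Q = 177/4.
Back-substituting: q_R = (225 − 177)/4 = 12, q_U = (250 − 177)/4 = 73/4, q_B = (233 − 177)/4 = 14.
Price P = 427 - 4·(177/4) = 250.
Rigel's profit: (250 - 202)·12 - 201 = 375.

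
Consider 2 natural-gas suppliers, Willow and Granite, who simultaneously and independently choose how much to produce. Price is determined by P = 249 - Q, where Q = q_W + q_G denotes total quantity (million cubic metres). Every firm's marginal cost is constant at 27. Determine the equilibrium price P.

101

A representative firm's profit is π_i = q_i(249 - Q) - 27q_i.
First-order condition (treating rivals' output as given): 222 - 2q_i - q_j = 0.
By symmetry each firm produces the same amount; substituting q_j = q_i yields q_i = 222/3 = 74.
Total output Q = 148, so price P = 249 - 148 = 101.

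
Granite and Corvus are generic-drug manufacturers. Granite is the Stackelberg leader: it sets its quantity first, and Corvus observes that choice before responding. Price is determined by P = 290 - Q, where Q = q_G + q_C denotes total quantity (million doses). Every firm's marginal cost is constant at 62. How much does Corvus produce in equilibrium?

57

The follower Corvus best-responds to any q_G: π_C = (290 - Q)q_C - 62q_C.
Setting the follower's marginal profit to zero, 228 - q_G - 2q_C = 0, i.e. q_C = (228 - q_G)/2.
The leader anticipates this reaction. Substituting into P = 290 - Q gives P = 176 - (1/2)q_G, so π_G = (176 - (1/2)q_G)q_G - 62q_G.
The leader's first-order condition 114 - q_G = 0 yields q_G = 114.
Then q_C = (228 - 114)/2 = 57.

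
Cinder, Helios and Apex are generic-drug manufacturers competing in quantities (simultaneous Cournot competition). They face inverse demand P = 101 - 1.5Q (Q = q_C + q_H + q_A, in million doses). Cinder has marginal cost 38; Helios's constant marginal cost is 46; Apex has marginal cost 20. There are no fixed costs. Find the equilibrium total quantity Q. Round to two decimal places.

33.17

Cinder's profit: π_C = (101 - 1.5Q)q_C - (38q_C). Setting ∂π_C/∂q_C = 0: 63 - 3q_C - (3/2)(q_H + q_A) = 0.
Helios's first-order condition: 55 - 3q_H - (3/2)(q_C + q_A) = 0.
Apex's profit: π_A = (101 - 1.5Q)q_A - (20q_A). Setting ∂π_A/∂q_A = 0: 81 - 3q_A - (3/2)(q_C + q_H) = 0.
Summing all 3 equations gives 199 − 6Q = 0, hence Q = 199/6.
Back-substituting: q_C = (63 − 199/4)/(3/2) = 53/6, q_H = (55 − 199/4)/(3/2) = 7/2, q_A = (81 − 199/4)/(3/2) = 125/6.
Total output Q = 53/6 + 7/2 + 125/6 = 199/6.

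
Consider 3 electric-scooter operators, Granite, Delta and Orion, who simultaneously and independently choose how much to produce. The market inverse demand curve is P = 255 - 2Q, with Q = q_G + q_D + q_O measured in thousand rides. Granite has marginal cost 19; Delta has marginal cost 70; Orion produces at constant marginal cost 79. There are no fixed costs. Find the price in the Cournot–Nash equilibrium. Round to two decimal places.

105.75

Granite's profit: π_G = (255 - 2Q)q_G - (19q_G). Setting ∂π_G/∂q_G = 0: 236 - 4q_G - 2(q_D + q_O) = 0.
Delta's profit: π_D = (255 - 2Q)q_D - (70q_D). Setting ∂π_D/∂q_D = 0: 185 - 4q_D - 2(q_G + q_O) = 0.
Orion's first-order condition: 176 - 4q_O - 2(q_G + q_D) = 0.
Summing all 3 equations gives 597 − 8Q = 0, hence Q = 597/8.
Back-substituting: q_G = (236 − 597/4)/2 = 347/8, q_D = (185 − 597/4)/2 = 143/8, q_O = (176 − 597/4)/2 = 107/8.
Total output Q = 597/8, so price P = 255 - 2·(597/8) = 423/4.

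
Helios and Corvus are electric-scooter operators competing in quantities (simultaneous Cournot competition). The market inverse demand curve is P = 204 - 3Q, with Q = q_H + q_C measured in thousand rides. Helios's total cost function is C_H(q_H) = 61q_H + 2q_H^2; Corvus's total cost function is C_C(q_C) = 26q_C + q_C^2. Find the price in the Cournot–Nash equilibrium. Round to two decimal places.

121.14

Helios's profit: π_H = (204 - 3Q)q_H - (61q_H + 2q_H²). Setting ∂π_H/∂q_H = 0: 143 - 10q_H - 3(q_C) = 0.
Corvus's first-order condition: 178 - 8q_C - 3(q_H) = 0.
Best responses: q_H = (143 - 3q_C)/10, q_C = (178 - 3q_H)/8.
Solving the pair: q_H = 610/71, q_C = 1351/71.
Total output Q = 1961/71, so price P = 204 - 3·(1961/71) = 121.1408.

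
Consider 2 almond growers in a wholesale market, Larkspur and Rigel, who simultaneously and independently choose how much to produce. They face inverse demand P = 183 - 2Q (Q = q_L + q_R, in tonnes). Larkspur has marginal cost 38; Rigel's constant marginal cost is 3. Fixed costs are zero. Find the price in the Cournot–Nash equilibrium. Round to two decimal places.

Larkspur's profit: π_L = (183 - 2Q)q_L - (38q_L). Setting ∂π_L/∂q_L = 0: 145 - 4q_L - 2(q_R) = 0.
Rigel's profit: π_R = (183 - 2Q)q_R - (3q_R). Setting ∂π_R/∂q_R = 0: 180 - 4q_R - 2(q_L) = 0.
Rearranging gives the reaction functions q_L = (145 - 2q_R)/4 and q_R = (180 - 2q_L)/4.
Substituting one into the other gives q_L = 55/3 and q_R = 215/6.
Total output Q = 325/6, so price P = 183 - 2·(325/6) = 224/3.

74.67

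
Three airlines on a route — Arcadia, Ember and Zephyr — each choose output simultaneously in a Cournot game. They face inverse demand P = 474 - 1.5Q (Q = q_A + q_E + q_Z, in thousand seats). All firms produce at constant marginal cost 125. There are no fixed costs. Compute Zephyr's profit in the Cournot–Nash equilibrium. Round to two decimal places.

A representative firm's profit is π_i = q_i(474 - 1.5Q) - 125q_i.
First-order condition (treating rivals' output as given): 349 - 3q_i - (3/2)·Σ_{j≠i} q_j = 0.
By symmetry each firm produces the same amount; substituting Σ_{j≠i} q_j = 2q_i yields q_i = 349/6.
Price P = 474 - (3/2)·(349/2) = 849/4.
Zephyr's profit: (849/4 - 125)·(349/6) = 5075.0417.

5075.04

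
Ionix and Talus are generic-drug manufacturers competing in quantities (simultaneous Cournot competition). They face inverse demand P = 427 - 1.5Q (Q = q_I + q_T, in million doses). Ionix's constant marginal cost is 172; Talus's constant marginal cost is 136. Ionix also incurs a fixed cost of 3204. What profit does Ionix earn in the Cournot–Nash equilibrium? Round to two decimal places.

Ionix's profit: π_I = (427 - 1.5Q)q_I - (172q_I). Setting ∂π_I/∂q_I = 0: 255 - 3q_I - (3/2)(q_T) = 0.
Talus's first-order condition: 291 - 3q_T - (3/2)(q_I) = 0.
Rearranging gives the reaction functions q_I = (255 - (3/2)q_T)/3 and q_T = (291 - (3/2)q_I)/3.
Solving the pair: q_I = 146/3, q_T = 218/3.
Price P = 427 - (3/2)·(364/3) = 245.
Ionix's profit: (245 - 172)·(146/3) - 3204 = 1046/3.

348.67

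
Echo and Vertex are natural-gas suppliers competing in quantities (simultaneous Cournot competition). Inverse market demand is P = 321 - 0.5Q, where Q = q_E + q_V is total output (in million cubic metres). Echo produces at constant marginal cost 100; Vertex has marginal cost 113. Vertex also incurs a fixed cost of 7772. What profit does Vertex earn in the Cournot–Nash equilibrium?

Echo's profit: π_E = (321 - 0.5Q)q_E - (100q_E). Setting ∂π_E/∂q_E = 0: 221 - q_E - (1/2)(q_V) = 0.
Vertex's first-order condition: 208 - q_V - (1/2)(q_E) = 0.
Best responses: q_E = (221 - (1/2)q_V), q_V = (208 - (1/2)q_E).
Solving the pair: q_E = 156, q_V = 130.
Price P = 321 - (1/2)·286 = 178.
Vertex's profit: (178 - 113)·130 - 7772 = 678.

678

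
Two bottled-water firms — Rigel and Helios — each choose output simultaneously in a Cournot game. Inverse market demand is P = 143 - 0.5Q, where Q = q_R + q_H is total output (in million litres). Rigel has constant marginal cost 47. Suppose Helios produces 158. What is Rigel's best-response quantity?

17

With the rival's output fixed at 158, Rigel's profit is π_R = (143 - (1/2)·158 - (1/2)q_R)q_R - (47q_R) = (64 - (1/2)q_R)q_R - (47q_R).
∂π_R/∂q_R = 17 - q_R = 0, so q_R = 17.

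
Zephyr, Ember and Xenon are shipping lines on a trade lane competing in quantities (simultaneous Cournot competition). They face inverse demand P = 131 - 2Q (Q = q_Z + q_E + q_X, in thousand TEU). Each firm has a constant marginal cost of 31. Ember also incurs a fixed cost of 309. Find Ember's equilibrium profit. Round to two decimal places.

3.50

Each firm earns π_i = (131 - 2Q)q_i - 31q_i.
Setting ∂π_i/∂q_i = 0 with rivals' quantities fixed: 100 - 4q_i - 2·Σ_{j≠i} q_j = 0.
With identical firms every q_j equals q_i, so Σ_{j≠i} q_j = 2q_i and 100 = 8q_i, giving q_i = 25/2.
Price P = 131 - 2·(75/2) = 56.
Ember's profit: (56 - 31)·(25/2) - 309 = 7/2.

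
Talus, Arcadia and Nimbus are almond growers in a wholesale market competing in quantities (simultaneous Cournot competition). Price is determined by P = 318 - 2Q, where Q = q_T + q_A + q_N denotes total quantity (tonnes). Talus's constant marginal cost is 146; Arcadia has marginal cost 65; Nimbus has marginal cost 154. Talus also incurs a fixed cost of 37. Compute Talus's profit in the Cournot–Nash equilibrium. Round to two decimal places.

269.28

Talus's profit: π_T = (318 - 2Q)q_T - (146q_T). Setting ∂π_T/∂q_T = 0: 172 - 4q_T - 2(q_A + q_N) = 0.
Arcadia's profit: π_A = (318 - 2Q)q_A - (65q_A). Setting ∂π_A/∂q_A = 0: 253 - 4q_A - 2(q_T + q_N) = 0.
Nimbus's first-order condition: 164 - 4q_N - 2(q_T + q_A) = 0.
Summing all 3 equations gives 589 − 8Q = 0, hence Q = 589/8.
Back-substituting: q_T = (172 − 589/4)/2 = 99/8, q_A = (253 − 589/4)/2 = 423/8, q_N = (164 − 589/4)/2 = 67/8.
Price P = 318 - 2·(589/8) = 683/4.
Talus's profit: (683/4 - 146)·(99/8) - 37 = 269.2813.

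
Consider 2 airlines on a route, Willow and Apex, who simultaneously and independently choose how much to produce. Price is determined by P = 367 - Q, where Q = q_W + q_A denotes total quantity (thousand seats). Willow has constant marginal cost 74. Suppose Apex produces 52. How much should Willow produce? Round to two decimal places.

With the rival's output fixed at 52, Willow's profit is π_W = (367 - 52 - q_W)q_W - (74q_W) = (315 - q_W)q_W - (74q_W).
∂π_W/∂q_W = 241 - 2q_W = 0, so q_W = 241/2.

120.50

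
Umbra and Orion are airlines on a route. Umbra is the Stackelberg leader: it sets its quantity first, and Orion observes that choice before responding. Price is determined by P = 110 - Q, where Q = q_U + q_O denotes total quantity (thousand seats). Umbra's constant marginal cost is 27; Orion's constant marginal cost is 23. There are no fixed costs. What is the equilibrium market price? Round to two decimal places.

Solve by backward induction. Given q_U, the follower Orion maximises π_O = (110 - q_U - q_O)q_O - 23q_O.
Follower FOC: 87 - q_U - 2q_O = 0, so q_O(q_U) = (87 - q_U)/2.
The leader anticipates this reaction. Substituting into P = 110 - Q gives P = 133/2 - (1/2)q_U, so π_U = (133/2 - (1/2)q_U)q_U - 27q_U.
Leader FOC: 79/2 - q_U = 0, so q_U = 79/2.
Then q_O = (87 - 79/2)/2 = 95/4.
Total output Q = 253/4, so price P = 110 - 253/4 = 187/4.

46.75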